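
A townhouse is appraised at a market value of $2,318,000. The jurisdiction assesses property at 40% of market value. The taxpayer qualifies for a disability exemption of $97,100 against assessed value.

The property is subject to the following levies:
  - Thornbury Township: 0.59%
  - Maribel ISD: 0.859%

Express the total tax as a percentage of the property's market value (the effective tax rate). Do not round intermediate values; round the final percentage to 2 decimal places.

Assessed value = $2,318,000 × 0.4 = $927,200
Taxable value = $927,200 − $97,100 = $830,100
Thornbury Township: $830,100 × 0.0059 = $4,897.59
Maribel ISD: $830,100 × 0.00859 = $7,130.559
Total tax = $12,028.149
Effective rate = $12,028.149 ÷ $2,318,000 = 0.52% of market value

0.52%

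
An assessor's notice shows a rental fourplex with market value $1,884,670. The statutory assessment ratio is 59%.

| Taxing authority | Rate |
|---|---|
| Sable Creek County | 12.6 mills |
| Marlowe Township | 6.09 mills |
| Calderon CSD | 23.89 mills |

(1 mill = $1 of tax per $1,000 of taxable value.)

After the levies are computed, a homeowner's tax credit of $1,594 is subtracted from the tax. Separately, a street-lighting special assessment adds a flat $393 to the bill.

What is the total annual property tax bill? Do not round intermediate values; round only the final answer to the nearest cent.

$46,146.06

Assessed value = $1,884,670 × 0.59 = $1,111,955.3
Sable Creek County: $1,111,955.3 × 0.0126 = $14,010.63678
Marlowe Township: $1,111,955.3 × 0.00609 = $6,771.807777
Calderon CSD: $1,111,955.3 × 0.02389 = $26,564.612117
Levies subtotal = $47,347.056674
After credit = $47,347.056674 − $1,594 = $45,753.056674
Total = $45,753.056674 + $393 = $46,146.056674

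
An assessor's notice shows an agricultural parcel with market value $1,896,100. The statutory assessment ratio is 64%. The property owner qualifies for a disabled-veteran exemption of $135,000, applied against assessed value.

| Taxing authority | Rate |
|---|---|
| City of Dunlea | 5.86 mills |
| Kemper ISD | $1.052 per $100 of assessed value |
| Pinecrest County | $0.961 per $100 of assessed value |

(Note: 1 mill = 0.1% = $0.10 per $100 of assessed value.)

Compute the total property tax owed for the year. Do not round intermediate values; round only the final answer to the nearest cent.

Assessed value = $1,896,100 × 0.64 = $1,213,504
Taxable value = $1,213,504 − $135,000 = $1,078,504
City of Dunlea: $1,078,504 × 0.00586 = $6,320.03344
Kemper ISD: $1,078,504 × 0.01052 = $11,345.86208
Pinecrest County: $1,078,504 × 0.00961 = $10,364.42344
Total = $28,030.31896

$28,030.32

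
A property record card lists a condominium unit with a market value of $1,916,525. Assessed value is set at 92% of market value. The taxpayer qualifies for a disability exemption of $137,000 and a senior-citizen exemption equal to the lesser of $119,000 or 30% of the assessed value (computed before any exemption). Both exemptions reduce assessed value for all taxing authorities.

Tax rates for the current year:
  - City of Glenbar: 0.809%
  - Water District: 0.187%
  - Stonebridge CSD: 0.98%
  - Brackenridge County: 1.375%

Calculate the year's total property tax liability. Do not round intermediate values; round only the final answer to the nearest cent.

Assessed value = $1,916,525 × 0.92 = $1,763,203
Senior-citizen exemption = min($119,000, 30% × $1,763,203) = min($119,000, $528,960.9) = $119,000 (dollar cap binds)
Taxable value = $1,763,203 − $137,000 − $119,000 = $1,507,203
City of Glenbar: $1,507,203 × 0.00809 = $12,193.27227
Water District: $1,507,203 × 0.00187 = $2,818.46961
Stonebridge CSD: $1,507,203 × 0.0098 = $14,770.5894
Brackenridge County: $1,507,203 × 0.01375 = $20,724.04125
Total = $50,506.37253

$50,506.37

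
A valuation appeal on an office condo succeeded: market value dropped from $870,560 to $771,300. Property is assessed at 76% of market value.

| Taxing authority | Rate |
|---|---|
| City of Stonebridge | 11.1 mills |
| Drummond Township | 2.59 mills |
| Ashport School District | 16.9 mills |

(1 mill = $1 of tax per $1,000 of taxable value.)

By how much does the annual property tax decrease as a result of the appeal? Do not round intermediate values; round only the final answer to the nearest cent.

Old assessed value = $870,560 × 0.76 = $661,625.6
New assessed value = $771,300 × 0.76 = $586,188
Combined rate = 0.0111 + 0.00259 + 0.0169 = 0.03059
Old tax = $661,625.6 × 0.03059 = $20,239.127104
New tax = $586,188 × 0.03059 = $17,931.49092
Reduction = $20,239.127104 − $17,931.49092 = $2,307.636184

$2,307.64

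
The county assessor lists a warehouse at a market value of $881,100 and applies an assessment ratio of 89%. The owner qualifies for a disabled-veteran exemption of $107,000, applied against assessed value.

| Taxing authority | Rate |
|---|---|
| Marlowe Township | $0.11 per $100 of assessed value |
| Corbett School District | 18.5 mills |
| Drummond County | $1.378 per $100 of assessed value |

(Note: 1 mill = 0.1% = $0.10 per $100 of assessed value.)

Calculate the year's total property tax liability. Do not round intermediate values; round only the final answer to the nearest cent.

$22,604.24

Assessed value = $881,100 × 0.89 = $784,179
Taxable value = $784,179 − $107,000 = $677,179
Marlowe Township: $677,179 × 0.0011 = $744.8969
Corbett School District: $677,179 × 0.0185 = $12,527.8115
Drummond County: $677,179 × 0.01378 = $9,331.52662
Total = $22,604.23502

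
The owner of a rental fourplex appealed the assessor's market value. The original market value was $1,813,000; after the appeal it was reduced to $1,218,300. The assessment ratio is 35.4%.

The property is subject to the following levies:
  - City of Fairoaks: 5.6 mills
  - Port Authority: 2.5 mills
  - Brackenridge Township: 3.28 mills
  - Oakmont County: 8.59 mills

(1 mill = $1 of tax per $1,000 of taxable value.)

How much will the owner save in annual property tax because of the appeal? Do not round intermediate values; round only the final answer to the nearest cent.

$4,204.16

Old assessed value = $1,813,000 × 0.354 = $641,802
New assessed value = $1,218,300 × 0.354 = $431,278.2
Combined rate = 0.0056 + 0.0025 + 0.00328 + 0.00859 = 0.01997
Old tax = $641,802 × 0.01997 = $12,816.78594
New tax = $431,278.2 × 0.01997 = $8,612.625654
Reduction = $12,816.78594 − $8,612.625654 = $4,204.160286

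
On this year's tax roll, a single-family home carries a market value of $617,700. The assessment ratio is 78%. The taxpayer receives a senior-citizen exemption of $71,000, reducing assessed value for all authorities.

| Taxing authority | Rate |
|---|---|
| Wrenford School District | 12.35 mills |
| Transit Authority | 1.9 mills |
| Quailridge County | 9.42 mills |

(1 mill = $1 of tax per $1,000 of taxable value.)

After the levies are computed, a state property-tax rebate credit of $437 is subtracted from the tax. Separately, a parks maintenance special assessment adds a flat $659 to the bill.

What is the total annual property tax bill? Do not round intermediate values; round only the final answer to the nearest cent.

$9,945.78

Assessed value = $617,700 × 0.78 = $481,806
Taxable value = $481,806 − $71,000 = $410,806
Wrenford School District: $410,806 × 0.01235 = $5,073.4541
Transit Authority: $410,806 × 0.0019 = $780.5314
Quailridge County: $410,806 × 0.00942 = $3,869.79252
Levies subtotal = $9,723.77802
After credit = $9,723.77802 − $437 = $9,286.77802
Total = $9,286.77802 + $659 = $9,945.77802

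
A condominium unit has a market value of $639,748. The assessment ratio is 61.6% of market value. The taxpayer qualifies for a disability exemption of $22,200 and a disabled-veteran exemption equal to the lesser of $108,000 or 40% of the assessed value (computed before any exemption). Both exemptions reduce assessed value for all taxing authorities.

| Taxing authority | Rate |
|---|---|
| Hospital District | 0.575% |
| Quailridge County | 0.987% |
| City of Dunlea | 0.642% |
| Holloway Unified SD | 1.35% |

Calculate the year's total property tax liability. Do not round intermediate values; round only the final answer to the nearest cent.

Assessed value = $639,748 × 0.616 = $394,084.768
Disabled-veteran exemption = min($108,000, 40% × $394,084.768) = min($108,000, $157,633.9072) = $108,000 (dollar cap binds)
Taxable value = $394,084.768 − $22,200 − $108,000 = $263,884.768
Hospital District: $263,884.768 × 0.00575 = $1,517.337416
Quailridge County: $263,884.768 × 0.00987 = $2,604.54266016
City of Dunlea: $263,884.768 × 0.00642 = $1,694.14021056
Holloway Unified SD: $263,884.768 × 0.0135 = $3,562.444368
Total = $9,378.46465472

$9,378.46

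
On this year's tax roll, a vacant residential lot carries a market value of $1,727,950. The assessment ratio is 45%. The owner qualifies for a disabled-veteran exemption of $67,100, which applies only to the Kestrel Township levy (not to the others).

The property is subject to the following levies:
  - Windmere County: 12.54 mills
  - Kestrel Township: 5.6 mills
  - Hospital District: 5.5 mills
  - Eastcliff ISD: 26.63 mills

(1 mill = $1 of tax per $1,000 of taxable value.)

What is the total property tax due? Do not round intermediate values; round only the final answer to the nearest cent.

Assessed value = $1,727,950 × 0.45 = $777,577.5
Windmere County: $777,577.5 × 0.01254 = $9,750.82185
Kestrel Township: ($777,577.5 − $67,100) × 0.0056 = $710,477.5 × 0.0056 = $3,978.674
Hospital District: $777,577.5 × 0.0055 = $4,276.67625
Eastcliff ISD: $777,577.5 × 0.02663 = $20,706.888825
Total = $38,713.060925

$38,713.06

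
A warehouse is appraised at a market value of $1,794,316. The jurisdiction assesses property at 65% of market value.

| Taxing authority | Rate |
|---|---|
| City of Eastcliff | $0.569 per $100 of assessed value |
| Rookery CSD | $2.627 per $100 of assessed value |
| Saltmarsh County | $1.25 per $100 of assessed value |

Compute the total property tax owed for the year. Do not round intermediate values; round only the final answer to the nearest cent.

$51,853.94

Assessed value = $1,794,316 × 0.65 = $1,166,305.4
City of Eastcliff: $1,166,305.4 × 0.00569 = $6,636.277726
Rookery CSD: $1,166,305.4 × 0.02627 = $30,638.842858
Saltmarsh County: $1,166,305.4 × 0.0125 = $14,578.8175
Total = $6,636.277726 + $30,638.842858 + $14,578.8175 = $51,853.938084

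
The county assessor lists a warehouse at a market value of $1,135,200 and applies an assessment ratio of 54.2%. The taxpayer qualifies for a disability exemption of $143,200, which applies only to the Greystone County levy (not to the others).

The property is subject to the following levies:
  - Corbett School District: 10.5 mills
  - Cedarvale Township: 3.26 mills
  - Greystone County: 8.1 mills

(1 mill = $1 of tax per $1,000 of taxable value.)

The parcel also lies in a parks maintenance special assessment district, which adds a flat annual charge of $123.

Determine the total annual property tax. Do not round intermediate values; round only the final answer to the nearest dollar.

$12,413

Assessed value = $1,135,200 × 0.542 = $615,278.4
Corbett School District: $615,278.4 × 0.0105 = $6,460.4232
Cedarvale Township: $615,278.4 × 0.00326 = $2,005.807584
Greystone County: ($615,278.4 − $143,200) × 0.0081 = $472,078.4 × 0.0081 = $3,823.83504
Levies subtotal = $12,290.065824
Total = $12,290.065824 + $123 = $12,413.065824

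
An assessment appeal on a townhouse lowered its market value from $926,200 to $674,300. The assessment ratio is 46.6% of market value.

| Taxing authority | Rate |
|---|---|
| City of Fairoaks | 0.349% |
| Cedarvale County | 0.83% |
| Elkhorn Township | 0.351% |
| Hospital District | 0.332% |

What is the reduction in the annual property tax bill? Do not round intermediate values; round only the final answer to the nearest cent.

Old assessed value = $926,200 × 0.466 = $431,609.2
New assessed value = $674,300 × 0.466 = $314,223.8
Combined rate = 0.00349 + 0.0083 + 0.00351 + 0.00332 = 0.01862
Old tax = $431,609.2 × 0.01862 = $8,036.563304
New tax = $314,223.8 × 0.01862 = $5,850.847156
Reduction = $8,036.563304 − $5,850.847156 = $2,185.716148

$2,185.72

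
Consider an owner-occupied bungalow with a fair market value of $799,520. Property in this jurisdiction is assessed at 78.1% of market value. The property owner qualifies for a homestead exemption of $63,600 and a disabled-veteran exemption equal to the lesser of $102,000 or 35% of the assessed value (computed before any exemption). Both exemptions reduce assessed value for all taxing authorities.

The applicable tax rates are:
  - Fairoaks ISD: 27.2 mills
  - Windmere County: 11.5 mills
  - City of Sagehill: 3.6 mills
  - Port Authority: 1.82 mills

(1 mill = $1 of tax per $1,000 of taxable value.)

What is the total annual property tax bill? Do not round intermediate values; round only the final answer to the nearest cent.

$20,243.36

Assessed value = $799,520 × 0.781 = $624,425.12
Disabled-veteran exemption = min($102,000, 35% × $624,425.12) = min($102,000, $218,548.792) = $102,000 (dollar cap binds)
Taxable value = $624,425.12 − $63,600 − $102,000 = $458,825.12
Fairoaks ISD: $458,825.12 × 0.0272 = $12,480.043264
Windmere County: $458,825.12 × 0.0115 = $5,276.48888
City of Sagehill: $458,825.12 × 0.0036 = $1,651.770432
Port Authority: $458,825.12 × 0.00182 = $835.0617184
Total = $20,243.3642944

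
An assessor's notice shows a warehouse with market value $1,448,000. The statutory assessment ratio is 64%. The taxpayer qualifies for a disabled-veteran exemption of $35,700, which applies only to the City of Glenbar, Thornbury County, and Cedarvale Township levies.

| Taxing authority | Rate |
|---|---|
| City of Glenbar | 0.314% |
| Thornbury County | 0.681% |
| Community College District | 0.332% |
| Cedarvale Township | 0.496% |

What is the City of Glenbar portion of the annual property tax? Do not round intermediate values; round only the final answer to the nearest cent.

$2,797.80

Assessed value = $1,448,000 × 0.64 = $926,720
City of Glenbar taxable value = $926,720 − $35,700 = $891,020
City of Glenbar levy = $891,020 × 0.00314 = $2,797.8028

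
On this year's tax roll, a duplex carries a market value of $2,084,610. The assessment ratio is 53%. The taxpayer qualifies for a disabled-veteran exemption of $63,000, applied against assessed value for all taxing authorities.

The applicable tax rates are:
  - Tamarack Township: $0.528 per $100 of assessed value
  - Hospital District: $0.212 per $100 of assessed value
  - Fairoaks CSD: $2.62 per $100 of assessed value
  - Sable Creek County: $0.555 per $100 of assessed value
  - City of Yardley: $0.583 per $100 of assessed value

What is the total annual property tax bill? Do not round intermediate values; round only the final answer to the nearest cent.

Assessed value = $2,084,610 × 0.53 = $1,104,843.3
Taxable value = $1,104,843.3 − $63,000 = $1,041,843.3
Tamarack Township: $1,041,843.3 × 0.00528 = $5,500.932624
Hospital District: $1,041,843.3 × 0.00212 = $2,208.707796
Fairoaks CSD: $1,041,843.3 × 0.0262 = $27,296.29446
Sable Creek County: $1,041,843.3 × 0.00555 = $5,782.230315
City of Yardley: $1,041,843.3 × 0.00583 = $6,073.946439
Total = $5,500.932624 + $2,208.707796 + $27,296.29446 + $5,782.230315 + $6,073.946439 = $46,862.111634

$46,862.11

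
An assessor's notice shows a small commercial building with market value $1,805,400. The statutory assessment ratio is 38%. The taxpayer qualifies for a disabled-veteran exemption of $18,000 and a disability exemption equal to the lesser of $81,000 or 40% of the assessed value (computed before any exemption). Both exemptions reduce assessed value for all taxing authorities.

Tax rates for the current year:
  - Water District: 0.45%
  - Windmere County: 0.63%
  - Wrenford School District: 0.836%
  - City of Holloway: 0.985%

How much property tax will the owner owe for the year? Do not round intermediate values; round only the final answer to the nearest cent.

Assessed value = $1,805,400 × 0.38 = $686,052
Disability exemption = min($81,000, 40% × $686,052) = min($81,000, $274,420.8) = $81,000 (dollar cap binds)
Taxable value = $686,052 − $18,000 − $81,000 = $587,052
Water District: $587,052 × 0.0045 = $2,641.734
Windmere County: $587,052 × 0.0063 = $3,698.4276
Wrenford School District: $587,052 × 0.00836 = $4,907.75472
City of Holloway: $587,052 × 0.00985 = $5,782.4622
Total = $17,030.37852

$17,030.38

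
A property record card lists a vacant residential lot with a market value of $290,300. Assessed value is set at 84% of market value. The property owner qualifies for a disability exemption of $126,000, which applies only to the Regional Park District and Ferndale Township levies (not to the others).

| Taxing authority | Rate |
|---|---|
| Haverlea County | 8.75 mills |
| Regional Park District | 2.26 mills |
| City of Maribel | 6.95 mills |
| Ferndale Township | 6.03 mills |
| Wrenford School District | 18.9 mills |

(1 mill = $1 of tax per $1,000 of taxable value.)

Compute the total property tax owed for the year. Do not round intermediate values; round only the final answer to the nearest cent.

$9,414.27

Assessed value = $290,300 × 0.84 = $243,852
Haverlea County: $243,852 × 0.00875 = $2,133.705
Regional Park District: ($243,852 − $126,000) × 0.00226 = $117,852 × 0.00226 = $266.34552
City of Maribel: $243,852 × 0.00695 = $1,694.7714
Ferndale Township: ($243,852 − $126,000) × 0.00603 = $117,852 × 0.00603 = $710.64756
Wrenford School District: $243,852 × 0.0189 = $4,608.8028
Total = $9,414.27228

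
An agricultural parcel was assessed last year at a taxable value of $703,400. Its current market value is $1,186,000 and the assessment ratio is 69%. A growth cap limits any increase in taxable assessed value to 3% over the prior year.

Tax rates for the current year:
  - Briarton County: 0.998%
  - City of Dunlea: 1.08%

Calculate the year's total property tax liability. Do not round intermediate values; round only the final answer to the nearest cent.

Uncapped assessed value = $1,186,000 × 0.69 = $818,340
Cap limit = $703,400 × 1.03 = $724,502
Taxable assessed value = min($818,340, $724,502) = $724,502 (cap binds)
Briarton County: $724,502 × 0.00998 = $7,230.52996
City of Dunlea: $724,502 × 0.0108 = $7,824.6216
Total = $15,055.15156

$15,055.15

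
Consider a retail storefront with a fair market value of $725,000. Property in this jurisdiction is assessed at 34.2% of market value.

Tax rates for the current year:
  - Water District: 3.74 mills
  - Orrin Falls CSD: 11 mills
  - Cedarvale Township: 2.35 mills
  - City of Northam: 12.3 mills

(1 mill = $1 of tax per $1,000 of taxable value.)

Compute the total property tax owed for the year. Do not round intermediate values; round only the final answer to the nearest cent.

$7,287.25

Assessed value = $725,000 × 0.342 = $247,950
Water District: $247,950 × 0.00374 = $927.333
Orrin Falls CSD: $247,950 × 0.011 = $2,727.45
Cedarvale Township: $247,950 × 0.00235 = $582.6825
City of Northam: $247,950 × 0.0123 = $3,049.785
Total = $927.333 + $2,727.45 + $582.6825 + $3,049.785 = $7,287.2505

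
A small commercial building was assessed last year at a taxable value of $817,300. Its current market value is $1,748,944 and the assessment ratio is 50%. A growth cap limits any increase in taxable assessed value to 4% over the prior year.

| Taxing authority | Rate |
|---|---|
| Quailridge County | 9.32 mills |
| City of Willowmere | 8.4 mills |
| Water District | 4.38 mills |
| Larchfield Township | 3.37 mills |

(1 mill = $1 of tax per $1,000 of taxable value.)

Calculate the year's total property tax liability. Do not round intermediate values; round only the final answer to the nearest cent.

Uncapped assessed value = $1,748,944 × 0.5 = $874,472
Cap limit = $817,300 × 1.04 = $849,992
Taxable assessed value = min($874,472, $849,992) = $849,992 (cap binds)
Quailridge County: $849,992 × 0.00932 = $7,921.92544
City of Willowmere: $849,992 × 0.0084 = $7,139.9328
Water District: $849,992 × 0.00438 = $3,722.96496
Larchfield Township: $849,992 × 0.00337 = $2,864.47304
Total = $21,649.29624

$21,649.30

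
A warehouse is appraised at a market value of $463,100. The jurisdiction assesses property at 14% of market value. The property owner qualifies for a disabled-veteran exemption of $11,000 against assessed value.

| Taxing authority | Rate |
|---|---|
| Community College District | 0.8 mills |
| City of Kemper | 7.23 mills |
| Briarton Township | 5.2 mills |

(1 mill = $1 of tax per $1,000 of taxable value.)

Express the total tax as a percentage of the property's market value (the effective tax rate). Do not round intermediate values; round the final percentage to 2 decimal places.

0.15%

Assessed value = $463,100 × 0.14 = $64,834
Taxable value = $64,834 − $11,000 = $53,834
Community College District: $53,834 × 0.0008 = $43.0672
City of Kemper: $53,834 × 0.00723 = $389.21982
Briarton Township: $53,834 × 0.0052 = $279.9368
Total tax = $712.22382
Effective rate = $712.22382 ÷ $463,100 = 0.15% of market value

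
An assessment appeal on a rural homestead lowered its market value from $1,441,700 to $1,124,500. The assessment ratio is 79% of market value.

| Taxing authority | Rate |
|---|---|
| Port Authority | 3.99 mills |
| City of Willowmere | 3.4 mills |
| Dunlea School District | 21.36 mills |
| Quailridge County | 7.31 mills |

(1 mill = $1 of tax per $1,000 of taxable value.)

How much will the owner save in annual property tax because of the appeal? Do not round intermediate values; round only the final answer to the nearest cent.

$9,036.20

Old assessed value = $1,441,700 × 0.79 = $1,138,943
New assessed value = $1,124,500 × 0.79 = $888,355
Combined rate = 0.00399 + 0.0034 + 0.02136 + 0.00731 = 0.03606
Old tax = $1,138,943 × 0.03606 = $41,070.28458
New tax = $888,355 × 0.03606 = $32,034.0813
Reduction = $41,070.28458 − $32,034.0813 = $9,036.20328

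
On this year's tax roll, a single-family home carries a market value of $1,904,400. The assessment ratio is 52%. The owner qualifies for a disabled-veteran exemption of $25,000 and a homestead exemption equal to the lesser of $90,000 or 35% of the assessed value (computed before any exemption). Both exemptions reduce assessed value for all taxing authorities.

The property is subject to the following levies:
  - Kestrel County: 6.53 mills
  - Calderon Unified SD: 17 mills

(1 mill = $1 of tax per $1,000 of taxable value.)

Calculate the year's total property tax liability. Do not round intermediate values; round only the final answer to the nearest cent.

$20,595.53

Assessed value = $1,904,400 × 0.52 = $990,288
Homestead exemption = min($90,000, 35% × $990,288) = min($90,000, $346,600.8) = $90,000 (dollar cap binds)
Taxable value = $990,288 − $25,000 − $90,000 = $875,288
Kestrel County: $875,288 × 0.00653 = $5,715.63064
Calderon Unified SD: $875,288 × 0.017 = $14,879.896
Total = $20,595.52664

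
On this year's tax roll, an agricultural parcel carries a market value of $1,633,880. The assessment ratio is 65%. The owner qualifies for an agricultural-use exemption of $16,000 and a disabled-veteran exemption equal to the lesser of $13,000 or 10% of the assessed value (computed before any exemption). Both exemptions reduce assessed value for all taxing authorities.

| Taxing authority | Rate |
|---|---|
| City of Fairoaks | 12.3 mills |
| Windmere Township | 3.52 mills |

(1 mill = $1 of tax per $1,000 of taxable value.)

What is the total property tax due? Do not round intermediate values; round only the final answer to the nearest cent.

Assessed value = $1,633,880 × 0.65 = $1,062,022
Disabled-veteran exemption = min($13,000, 10% × $1,062,022) = min($13,000, $106,202.2) = $13,000 (dollar cap binds)
Taxable value = $1,062,022 − $16,000 − $13,000 = $1,033,022
City of Fairoaks: $1,033,022 × 0.0123 = $12,706.1706
Windmere Township: $1,033,022 × 0.00352 = $3,636.23744
Total = $16,342.40804

$16,342.41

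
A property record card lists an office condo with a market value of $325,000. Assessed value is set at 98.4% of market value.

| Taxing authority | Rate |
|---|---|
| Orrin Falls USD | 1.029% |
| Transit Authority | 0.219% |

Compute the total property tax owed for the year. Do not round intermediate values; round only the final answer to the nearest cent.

$3,991.10

Assessed value = $325,000 × 0.984 = $319,800
Orrin Falls USD: $319,800 × 0.01029 = $3,290.742
Transit Authority: $319,800 × 0.00219 = $700.362
Total = $3,290.742 + $700.362 = $3,991.104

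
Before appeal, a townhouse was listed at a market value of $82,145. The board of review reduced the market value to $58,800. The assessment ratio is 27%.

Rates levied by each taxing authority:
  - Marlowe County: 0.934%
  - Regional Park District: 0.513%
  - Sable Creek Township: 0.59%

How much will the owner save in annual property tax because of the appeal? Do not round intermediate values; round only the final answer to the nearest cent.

$128.40

Old assessed value = $82,145 × 0.27 = $22,179.15
New assessed value = $58,800 × 0.27 = $15,876
Combined rate = 0.00934 + 0.00513 + 0.0059 = 0.02037
Old tax = $22,179.15 × 0.02037 = $451.7892855
New tax = $15,876 × 0.02037 = $323.39412
Reduction = $451.7892855 − $323.39412 = $128.3951655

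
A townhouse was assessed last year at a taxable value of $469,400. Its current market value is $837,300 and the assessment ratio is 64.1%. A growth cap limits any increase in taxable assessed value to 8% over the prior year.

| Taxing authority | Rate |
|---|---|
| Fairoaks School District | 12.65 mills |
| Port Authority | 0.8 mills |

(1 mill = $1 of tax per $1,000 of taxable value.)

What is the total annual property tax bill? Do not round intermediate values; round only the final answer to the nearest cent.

Uncapped assessed value = $837,300 × 0.641 = $536,709.3
Cap limit = $469,400 × 1.08 = $506,952
Taxable assessed value = min($536,709.3, $506,952) = $506,952 (cap binds)
Fairoaks School District: $506,952 × 0.01265 = $6,412.9428
Port Authority: $506,952 × 0.0008 = $405.5616
Total = $6,818.5044

$6,818.50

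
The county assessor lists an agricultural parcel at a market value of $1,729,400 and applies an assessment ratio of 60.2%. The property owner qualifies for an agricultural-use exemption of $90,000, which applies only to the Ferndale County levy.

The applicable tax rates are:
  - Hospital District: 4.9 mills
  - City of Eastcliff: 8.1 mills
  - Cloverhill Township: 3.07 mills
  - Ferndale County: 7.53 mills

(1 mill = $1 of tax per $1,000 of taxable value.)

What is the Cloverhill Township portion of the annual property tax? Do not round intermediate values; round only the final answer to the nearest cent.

Assessed value = $1,729,400 × 0.602 = $1,041,098.8
Cloverhill Township taxable value = $1,041,098.8 (exemption does not apply)
Cloverhill Township levy = $1,041,098.8 × 0.00307 = $3,196.173316

$3,196.17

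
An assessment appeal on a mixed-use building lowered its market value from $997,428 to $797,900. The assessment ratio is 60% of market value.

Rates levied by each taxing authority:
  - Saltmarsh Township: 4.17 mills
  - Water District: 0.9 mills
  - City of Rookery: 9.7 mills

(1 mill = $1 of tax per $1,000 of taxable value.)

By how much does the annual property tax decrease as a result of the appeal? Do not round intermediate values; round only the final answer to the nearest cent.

$1,768.22

Old assessed value = $997,428 × 0.6 = $598,456.8
New assessed value = $797,900 × 0.6 = $478,740
Combined rate = 0.00417 + 0.0009 + 0.0097 = 0.01477
Old tax = $598,456.8 × 0.01477 = $8,839.206936
New tax = $478,740 × 0.01477 = $7,070.9898
Reduction = $8,839.206936 − $7,070.9898 = $1,768.217136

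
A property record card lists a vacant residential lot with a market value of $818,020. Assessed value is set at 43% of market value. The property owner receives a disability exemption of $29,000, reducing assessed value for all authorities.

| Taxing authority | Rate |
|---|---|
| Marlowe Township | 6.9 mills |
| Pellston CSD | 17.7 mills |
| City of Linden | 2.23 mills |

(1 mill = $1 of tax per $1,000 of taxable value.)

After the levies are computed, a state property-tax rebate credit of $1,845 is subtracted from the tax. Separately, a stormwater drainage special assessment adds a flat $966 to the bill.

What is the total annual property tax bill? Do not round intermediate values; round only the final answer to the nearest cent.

$7,780.34

Assessed value = $818,020 × 0.43 = $351,748.6
Taxable value = $351,748.6 − $29,000 = $322,748.6
Marlowe Township: $322,748.6 × 0.0069 = $2,226.96534
Pellston CSD: $322,748.6 × 0.0177 = $5,712.65022
City of Linden: $322,748.6 × 0.00223 = $719.729378
Levies subtotal = $8,659.344938
After credit = $8,659.344938 − $1,845 = $6,814.344938
Total = $6,814.344938 + $966 = $7,780.344938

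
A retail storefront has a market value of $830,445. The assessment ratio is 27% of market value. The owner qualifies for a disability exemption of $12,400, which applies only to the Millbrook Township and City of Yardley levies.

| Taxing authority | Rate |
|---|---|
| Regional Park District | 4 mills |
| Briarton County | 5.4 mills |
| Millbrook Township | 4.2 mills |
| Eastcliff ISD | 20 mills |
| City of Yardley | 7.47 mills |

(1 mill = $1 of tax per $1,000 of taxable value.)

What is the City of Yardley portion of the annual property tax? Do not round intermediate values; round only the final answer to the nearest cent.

$1,582.30

Assessed value = $830,445 × 0.27 = $224,220.15
City of Yardley taxable value = $224,220.15 − $12,400 = $211,820.15
City of Yardley levy = $211,820.15 × 0.00747 = $1,582.2965205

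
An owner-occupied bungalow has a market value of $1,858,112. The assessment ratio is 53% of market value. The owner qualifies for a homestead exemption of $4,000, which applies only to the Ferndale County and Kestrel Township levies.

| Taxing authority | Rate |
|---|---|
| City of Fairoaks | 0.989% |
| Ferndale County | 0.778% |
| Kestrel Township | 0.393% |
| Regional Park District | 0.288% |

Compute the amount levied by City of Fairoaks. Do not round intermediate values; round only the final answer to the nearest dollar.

Assessed value = $1,858,112 × 0.53 = $984,799.36
City of Fairoaks taxable value = $984,799.36 (exemption does not apply)
City of Fairoaks levy = $984,799.36 × 0.00989 = $9,739.6656704

$9,740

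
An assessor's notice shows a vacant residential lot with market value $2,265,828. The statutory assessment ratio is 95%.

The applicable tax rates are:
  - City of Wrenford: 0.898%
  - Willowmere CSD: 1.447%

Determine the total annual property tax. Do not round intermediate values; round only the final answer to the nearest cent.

Assessed value = $2,265,828 × 0.95 = $2,152,536.6
City of Wrenford: $2,152,536.6 × 0.00898 = $19,329.778668
Willowmere CSD: $2,152,536.6 × 0.01447 = $31,147.204602
Total = $19,329.778668 + $31,147.204602 = $50,476.98327

$50,476.98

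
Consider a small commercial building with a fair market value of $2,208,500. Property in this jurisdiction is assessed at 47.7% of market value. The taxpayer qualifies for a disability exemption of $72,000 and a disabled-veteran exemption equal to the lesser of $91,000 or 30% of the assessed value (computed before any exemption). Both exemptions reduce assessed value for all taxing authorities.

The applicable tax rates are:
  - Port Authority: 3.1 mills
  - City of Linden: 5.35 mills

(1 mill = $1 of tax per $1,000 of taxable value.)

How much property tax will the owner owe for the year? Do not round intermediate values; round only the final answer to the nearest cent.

$7,524.34

Assessed value = $2,208,500 × 0.477 = $1,053,454.5
Disabled-veteran exemption = min($91,000, 30% × $1,053,454.5) = min($91,000, $316,036.35) = $91,000 (dollar cap binds)
Taxable value = $1,053,454.5 − $72,000 − $91,000 = $890,454.5
Port Authority: $890,454.5 × 0.0031 = $2,760.40895
City of Linden: $890,454.5 × 0.00535 = $4,763.931575
Total = $7,524.340525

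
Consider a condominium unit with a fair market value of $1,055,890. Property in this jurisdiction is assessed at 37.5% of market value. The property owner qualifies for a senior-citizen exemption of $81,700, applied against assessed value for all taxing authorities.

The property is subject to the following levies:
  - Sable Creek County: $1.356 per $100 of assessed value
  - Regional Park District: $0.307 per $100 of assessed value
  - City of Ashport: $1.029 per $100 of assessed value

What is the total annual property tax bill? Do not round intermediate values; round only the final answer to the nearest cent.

$8,459.85

Assessed value = $1,055,890 × 0.375 = $395,958.75
Taxable value = $395,958.75 − $81,700 = $314,258.75
Sable Creek County: $314,258.75 × 0.01356 = $4,261.34865
Regional Park District: $314,258.75 × 0.00307 = $964.7743625
City of Ashport: $314,258.75 × 0.01029 = $3,233.7225375
Total = $4,261.34865 + $964.7743625 + $3,233.7225375 = $8,459.84555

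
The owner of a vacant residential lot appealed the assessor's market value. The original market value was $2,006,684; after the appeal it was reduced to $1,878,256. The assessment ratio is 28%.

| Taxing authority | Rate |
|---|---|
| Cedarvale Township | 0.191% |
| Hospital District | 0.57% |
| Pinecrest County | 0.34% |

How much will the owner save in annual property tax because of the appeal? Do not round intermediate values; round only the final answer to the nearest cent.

Old assessed value = $2,006,684 × 0.28 = $561,871.52
New assessed value = $1,878,256 × 0.28 = $525,911.68
Combined rate = 0.00191 + 0.0057 + 0.0034 = 0.01101
Old tax = $561,871.52 × 0.01101 = $6,186.2054352
New tax = $525,911.68 × 0.01101 = $5,790.2875968
Reduction = $6,186.2054352 − $5,790.2875968 = $395.9178384

$395.92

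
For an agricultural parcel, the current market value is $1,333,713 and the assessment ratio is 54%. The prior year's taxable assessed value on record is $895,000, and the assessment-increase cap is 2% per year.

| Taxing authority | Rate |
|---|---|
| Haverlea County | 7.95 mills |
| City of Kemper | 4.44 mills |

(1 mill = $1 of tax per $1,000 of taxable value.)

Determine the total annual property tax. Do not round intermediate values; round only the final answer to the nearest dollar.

$8,923

Uncapped assessed value = $1,333,713 × 0.54 = $720,205.02
Cap limit = $895,000 × 1.02 = $912,900
Taxable assessed value = min($720,205.02, $912,900) = $720,205.02 (cap does not bind)
Haverlea County: $720,205.02 × 0.00795 = $5,725.629909
City of Kemper: $720,205.02 × 0.00444 = $3,197.7102888
Total = $8,923.3401978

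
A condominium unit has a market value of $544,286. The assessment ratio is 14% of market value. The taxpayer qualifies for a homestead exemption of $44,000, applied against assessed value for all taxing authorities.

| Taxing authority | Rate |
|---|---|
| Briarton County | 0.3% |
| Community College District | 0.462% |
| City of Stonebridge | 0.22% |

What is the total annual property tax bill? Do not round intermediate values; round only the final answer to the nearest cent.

$316.20

Assessed value = $544,286 × 0.14 = $76,200.04
Taxable value = $76,200.04 − $44,000 = $32,200.04
Briarton County: $32,200.04 × 0.003 = $96.60012
Community College District: $32,200.04 × 0.00462 = $148.7641848
City of Stonebridge: $32,200.04 × 0.0022 = $70.840088
Total = $96.60012 + $148.7641848 + $70.840088 = $316.2043928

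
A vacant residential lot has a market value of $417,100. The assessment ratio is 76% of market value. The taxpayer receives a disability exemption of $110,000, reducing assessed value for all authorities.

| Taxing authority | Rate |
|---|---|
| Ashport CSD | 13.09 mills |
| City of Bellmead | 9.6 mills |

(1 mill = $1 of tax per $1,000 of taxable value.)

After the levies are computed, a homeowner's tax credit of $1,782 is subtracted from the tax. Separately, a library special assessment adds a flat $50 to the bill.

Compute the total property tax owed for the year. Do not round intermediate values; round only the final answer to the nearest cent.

Assessed value = $417,100 × 0.76 = $316,996
Taxable value = $316,996 − $110,000 = $206,996
Ashport CSD: $206,996 × 0.01309 = $2,709.57764
City of Bellmead: $206,996 × 0.0096 = $1,987.1616
Levies subtotal = $4,696.73924
After credit = $4,696.73924 − $1,782 = $2,914.73924
Total = $2,914.73924 + $50 = $2,964.73924

$2,964.74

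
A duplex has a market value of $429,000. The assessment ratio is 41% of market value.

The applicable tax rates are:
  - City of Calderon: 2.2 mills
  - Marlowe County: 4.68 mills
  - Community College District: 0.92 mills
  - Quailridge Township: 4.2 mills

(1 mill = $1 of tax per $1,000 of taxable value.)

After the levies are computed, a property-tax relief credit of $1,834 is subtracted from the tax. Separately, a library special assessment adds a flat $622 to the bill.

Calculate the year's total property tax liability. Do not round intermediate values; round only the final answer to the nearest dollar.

$899

Assessed value = $429,000 × 0.41 = $175,890
City of Calderon: $175,890 × 0.0022 = $386.958
Marlowe County: $175,890 × 0.00468 = $823.1652
Community College District: $175,890 × 0.00092 = $161.8188
Quailridge Township: $175,890 × 0.0042 = $738.738
Levies subtotal = $2,110.68
After credit = $2,110.68 − $1,834 = $276.68
Total = $276.68 + $622 = $898.68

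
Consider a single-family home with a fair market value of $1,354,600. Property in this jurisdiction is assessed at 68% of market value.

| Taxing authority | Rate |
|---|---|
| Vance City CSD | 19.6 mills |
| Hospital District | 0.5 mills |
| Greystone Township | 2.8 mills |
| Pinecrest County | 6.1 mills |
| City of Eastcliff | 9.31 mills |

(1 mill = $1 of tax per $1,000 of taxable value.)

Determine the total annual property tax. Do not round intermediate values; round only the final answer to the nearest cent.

Assessed value = $1,354,600 × 0.68 = $921,128
Vance City CSD: $921,128 × 0.0196 = $18,054.1088
Hospital District: $921,128 × 0.0005 = $460.564
Greystone Township: $921,128 × 0.0028 = $2,579.1584
Pinecrest County: $921,128 × 0.0061 = $5,618.8808
City of Eastcliff: $921,128 × 0.00931 = $8,575.70168
Total = $18,054.1088 + $460.564 + $2,579.1584 + $5,618.8808 + $8,575.70168 = $35,288.41368

$35,288.41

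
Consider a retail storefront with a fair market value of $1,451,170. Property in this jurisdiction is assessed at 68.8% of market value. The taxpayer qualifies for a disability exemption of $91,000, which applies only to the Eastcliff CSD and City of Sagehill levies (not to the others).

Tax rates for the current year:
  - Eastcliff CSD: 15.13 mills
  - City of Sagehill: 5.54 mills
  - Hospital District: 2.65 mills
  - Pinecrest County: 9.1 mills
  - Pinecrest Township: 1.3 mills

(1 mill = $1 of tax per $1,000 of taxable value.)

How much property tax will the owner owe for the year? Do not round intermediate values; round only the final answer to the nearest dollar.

$31,785

Assessed value = $1,451,170 × 0.688 = $998,404.96
Eastcliff CSD: ($998,404.96 − $91,000) × 0.01513 = $907,404.96 × 0.01513 = $13,729.0370448
City of Sagehill: ($998,404.96 − $91,000) × 0.00554 = $907,404.96 × 0.00554 = $5,027.0234784
Hospital District: $998,404.96 × 0.00265 = $2,645.773144
Pinecrest County: $998,404.96 × 0.0091 = $9,085.485136
Pinecrest Township: $998,404.96 × 0.0013 = $1,297.926448
Total = $31,785.2452512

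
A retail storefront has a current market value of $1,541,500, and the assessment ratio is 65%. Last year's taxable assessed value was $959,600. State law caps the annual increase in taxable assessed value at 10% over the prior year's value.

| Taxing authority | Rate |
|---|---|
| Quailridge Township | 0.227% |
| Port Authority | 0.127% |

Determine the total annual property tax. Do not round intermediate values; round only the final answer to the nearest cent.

$3,546.99

Uncapped assessed value = $1,541,500 × 0.65 = $1,001,975
Cap limit = $959,600 × 1.1 = $1,055,560
Taxable assessed value = min($1,001,975, $1,055,560) = $1,001,975 (cap does not bind)
Quailridge Township: $1,001,975 × 0.00227 = $2,274.48325
Port Authority: $1,001,975 × 0.00127 = $1,272.50825
Total = $3,546.9915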